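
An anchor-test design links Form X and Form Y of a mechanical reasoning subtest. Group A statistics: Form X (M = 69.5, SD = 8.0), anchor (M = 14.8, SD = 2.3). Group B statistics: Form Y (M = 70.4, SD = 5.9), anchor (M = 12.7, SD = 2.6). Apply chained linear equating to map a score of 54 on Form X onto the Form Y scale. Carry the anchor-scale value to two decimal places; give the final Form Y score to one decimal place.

65.0

Form X → anchor (Group A): v = (2.3/8.0)(54 − 69.5) + 14.8 = 10.34
anchor → Form Y (Group B): y = (5.9/2.6)(10.34 − 12.7) + 70.4 = 65.0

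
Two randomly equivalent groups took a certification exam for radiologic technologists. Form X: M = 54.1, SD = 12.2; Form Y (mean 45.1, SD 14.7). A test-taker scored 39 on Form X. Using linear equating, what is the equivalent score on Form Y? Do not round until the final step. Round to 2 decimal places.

26.91

Linear equating: y = (SD_Y/SD_X)(x − M_X) + M_Y
y = (14.7/12.2)(39 − 54.1) + 45.1
y = 1.204918 × -15.1 + 45.1 = -18.1943 + 45.1 = 26.91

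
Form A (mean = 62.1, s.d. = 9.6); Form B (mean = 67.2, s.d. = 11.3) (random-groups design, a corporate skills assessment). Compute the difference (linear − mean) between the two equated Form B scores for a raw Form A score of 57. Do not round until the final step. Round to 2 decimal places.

-0.90

Mean-equated: 57 + (67.2 − 62.1) = 62.10
Linear-equated: (11.3/9.6)(57 − 62.1) + 67.2 = 61.197
Difference = 61.197 − 62.10 = -0.90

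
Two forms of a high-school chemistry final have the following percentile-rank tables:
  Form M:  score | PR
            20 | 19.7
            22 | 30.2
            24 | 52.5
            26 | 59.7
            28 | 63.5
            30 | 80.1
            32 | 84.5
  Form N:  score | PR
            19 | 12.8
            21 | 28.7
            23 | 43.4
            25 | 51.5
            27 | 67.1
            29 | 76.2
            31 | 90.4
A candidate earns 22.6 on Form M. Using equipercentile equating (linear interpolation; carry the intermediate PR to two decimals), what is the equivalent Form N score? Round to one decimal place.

22.1

PR of 22.6 on Form M: 30.2 + (22.6 − 22)/(24 − 22) × (52.5 − 30.2) = 36.89
On Form N, PR 36.89 falls between score 21 (PR 28.7) and 23 (PR 43.4).
Interpolate: 21 + (36.89 − 28.7)/(43.4 − 28.7) × (23 − 21) = 22.1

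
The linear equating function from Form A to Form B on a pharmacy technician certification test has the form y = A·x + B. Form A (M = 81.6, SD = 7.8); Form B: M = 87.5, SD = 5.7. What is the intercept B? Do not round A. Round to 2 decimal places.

A = SD_Y / SD_X = 5.7 / 7.8 = 0.730769
B = M_Y − A·M_X = 87.5 − 0.730769 × 81.6 = 27.87

27.87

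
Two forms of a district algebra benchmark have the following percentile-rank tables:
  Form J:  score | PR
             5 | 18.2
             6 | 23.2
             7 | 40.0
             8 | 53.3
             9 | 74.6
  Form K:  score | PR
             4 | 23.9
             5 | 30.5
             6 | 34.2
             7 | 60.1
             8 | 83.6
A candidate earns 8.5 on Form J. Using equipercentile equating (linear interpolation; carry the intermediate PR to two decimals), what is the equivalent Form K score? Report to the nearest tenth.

PR of 8.5 on Form J: 53.3 + (8.5 − 8)/(9 − 8) × (74.6 − 53.3) = 63.95
On Form K, PR 63.95 falls between score 7 (PR 60.1) and 8 (PR 83.6).
Interpolate: 7 + (63.95 − 60.1)/(83.6 − 60.1) × (8 − 7) = 7.2

7.2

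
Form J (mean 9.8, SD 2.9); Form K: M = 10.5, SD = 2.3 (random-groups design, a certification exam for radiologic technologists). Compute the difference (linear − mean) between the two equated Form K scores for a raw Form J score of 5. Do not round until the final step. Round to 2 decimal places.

0.99

Mean-equated: 5 + (10.5 − 9.8) = 5.70
Linear-equated: (2.3/2.9)(5 − 9.8) + 10.5 = 6.693
Difference = 6.693 − 5.70 = 0.99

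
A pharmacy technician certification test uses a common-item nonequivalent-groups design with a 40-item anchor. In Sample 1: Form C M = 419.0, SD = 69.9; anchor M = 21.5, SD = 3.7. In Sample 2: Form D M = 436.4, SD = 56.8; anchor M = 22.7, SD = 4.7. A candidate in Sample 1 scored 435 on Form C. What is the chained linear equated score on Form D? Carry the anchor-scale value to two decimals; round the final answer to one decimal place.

Form C → anchor (Sample 1): v = (3.7/69.9)(435 − 419.0) + 21.5 = 22.35
anchor → Form D (Sample 2): y = (56.8/4.7)(22.35 − 22.7) + 436.4 = 432.2

432.2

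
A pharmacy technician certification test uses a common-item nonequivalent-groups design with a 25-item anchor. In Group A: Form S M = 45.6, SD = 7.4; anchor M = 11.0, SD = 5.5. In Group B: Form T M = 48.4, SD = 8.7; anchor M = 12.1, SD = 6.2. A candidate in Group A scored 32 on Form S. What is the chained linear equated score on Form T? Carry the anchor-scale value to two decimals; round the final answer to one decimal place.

32.7

Form S → anchor (Group A): v = (5.5/7.4)(32 − 45.6) + 11.0 = 0.89
anchor → Form T (Group B): y = (8.7/6.2)(0.89 − 12.1) + 48.4 = 32.7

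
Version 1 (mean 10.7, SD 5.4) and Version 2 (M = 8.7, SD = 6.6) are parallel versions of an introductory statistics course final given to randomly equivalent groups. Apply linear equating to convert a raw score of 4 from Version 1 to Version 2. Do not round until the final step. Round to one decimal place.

Linear equating: y = (SD_Y/SD_X)(x − M_X) + M_Y
y = (6.6/5.4)(4 − 10.7) + 8.7
y = 1.222222 × -6.7 + 8.7 = -8.1889 + 8.7 = 0.5

0.5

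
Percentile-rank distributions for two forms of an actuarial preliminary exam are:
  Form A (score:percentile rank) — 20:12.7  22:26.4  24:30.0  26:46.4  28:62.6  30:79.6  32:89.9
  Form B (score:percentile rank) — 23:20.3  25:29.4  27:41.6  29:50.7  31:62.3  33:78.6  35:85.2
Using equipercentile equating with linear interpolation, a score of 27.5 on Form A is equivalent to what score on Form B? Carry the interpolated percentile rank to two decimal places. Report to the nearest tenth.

PR of 27.5 on Form A: 46.4 + (27.5 − 26)/(28 − 26) × (62.6 − 46.4) = 58.55
On Form B, PR 58.55 falls between score 29 (PR 50.7) and 31 (PR 62.3).
Interpolate: 29 + (58.55 − 50.7)/(62.3 − 50.7) × (31 − 29) = 30.4

30.4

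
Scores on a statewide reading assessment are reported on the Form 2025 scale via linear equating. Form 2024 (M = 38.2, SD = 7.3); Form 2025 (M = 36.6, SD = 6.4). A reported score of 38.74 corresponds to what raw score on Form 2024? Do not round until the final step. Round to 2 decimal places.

40.64

Invert y = (SD_Y/SD_X)(x − M_X) + M_Y:
x = (SD_X/SD_Y)(y − M_Y) + M_X = (7.3/6.4)(38.74 − 36.6) + 38.2
x = 1.140625 × 2.140 + 38.2 = 40.64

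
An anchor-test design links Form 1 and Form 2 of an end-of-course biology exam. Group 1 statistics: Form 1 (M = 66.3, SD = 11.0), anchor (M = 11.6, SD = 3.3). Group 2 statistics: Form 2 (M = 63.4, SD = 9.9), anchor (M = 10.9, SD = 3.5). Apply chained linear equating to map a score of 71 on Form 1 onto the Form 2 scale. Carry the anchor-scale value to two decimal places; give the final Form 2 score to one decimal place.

Form 1 → anchor (Group 1): v = (3.3/11.0)(71 − 66.3) + 11.6 = 13.01
anchor → Form 2 (Group 2): y = (9.9/3.5)(13.01 − 10.9) + 63.4 = 69.4

69.4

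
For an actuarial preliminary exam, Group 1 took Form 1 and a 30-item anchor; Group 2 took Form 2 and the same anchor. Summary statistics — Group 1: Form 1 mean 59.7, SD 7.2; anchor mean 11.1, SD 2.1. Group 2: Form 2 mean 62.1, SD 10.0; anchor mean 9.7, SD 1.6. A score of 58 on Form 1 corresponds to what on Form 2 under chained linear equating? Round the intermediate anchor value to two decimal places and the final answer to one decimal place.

Form 1 → anchor (Group 1): v = (2.1/7.2)(58 − 59.7) + 11.1 = 10.60
anchor → Form 2 (Group 2): y = (10.0/1.6)(10.60 − 9.7) + 62.1 = 67.7

67.7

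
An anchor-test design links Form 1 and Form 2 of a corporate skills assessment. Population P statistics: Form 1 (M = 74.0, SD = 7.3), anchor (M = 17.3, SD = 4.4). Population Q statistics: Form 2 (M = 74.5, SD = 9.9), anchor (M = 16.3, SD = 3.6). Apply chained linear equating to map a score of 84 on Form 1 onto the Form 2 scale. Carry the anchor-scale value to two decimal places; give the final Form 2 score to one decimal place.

93.8

Form 1 → anchor (Population P): v = (4.4/7.3)(84 − 74.0) + 17.3 = 23.33
anchor → Form 2 (Population Q): y = (9.9/3.6)(23.33 − 16.3) + 74.5 = 93.8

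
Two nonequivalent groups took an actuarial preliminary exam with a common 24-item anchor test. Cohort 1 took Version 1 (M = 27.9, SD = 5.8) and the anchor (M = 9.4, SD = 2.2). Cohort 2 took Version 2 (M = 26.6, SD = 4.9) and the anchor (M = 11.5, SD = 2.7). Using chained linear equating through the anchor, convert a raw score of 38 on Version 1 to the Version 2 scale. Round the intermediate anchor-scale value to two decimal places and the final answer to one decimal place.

Version 1 → anchor (Cohort 1): v = (2.2/5.8)(38 − 27.9) + 9.4 = 13.23
anchor → Version 2 (Cohort 2): y = (4.9/2.7)(13.23 − 11.5) + 26.6 = 29.7

29.7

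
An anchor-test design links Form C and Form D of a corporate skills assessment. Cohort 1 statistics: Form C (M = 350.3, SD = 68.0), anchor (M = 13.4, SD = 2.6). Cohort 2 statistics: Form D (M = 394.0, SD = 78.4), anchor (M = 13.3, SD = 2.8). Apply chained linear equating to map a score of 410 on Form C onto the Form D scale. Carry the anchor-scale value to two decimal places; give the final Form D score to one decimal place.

460.6

Form C → anchor (Cohort 1): v = (2.6/68.0)(410 − 350.3) + 13.4 = 15.68
anchor → Form D (Cohort 2): y = (78.4/2.8)(15.68 − 13.3) + 394.0 = 460.6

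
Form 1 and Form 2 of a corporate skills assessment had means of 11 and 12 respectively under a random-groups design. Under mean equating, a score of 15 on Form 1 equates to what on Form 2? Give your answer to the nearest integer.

16

Mean equating: y = x + (M_Y − M_X) = 15 + (12 − 11) = 16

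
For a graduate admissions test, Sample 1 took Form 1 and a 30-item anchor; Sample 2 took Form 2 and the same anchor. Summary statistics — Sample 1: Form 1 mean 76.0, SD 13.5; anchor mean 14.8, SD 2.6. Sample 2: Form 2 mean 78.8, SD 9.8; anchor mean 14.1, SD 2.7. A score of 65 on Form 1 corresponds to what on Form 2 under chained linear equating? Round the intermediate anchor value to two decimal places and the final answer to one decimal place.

Form 1 → anchor (Sample 1): v = (2.6/13.5)(65 − 76.0) + 14.8 = 12.68
anchor → Form 2 (Sample 2): y = (9.8/2.7)(12.68 − 14.1) + 78.8 = 73.6

73.6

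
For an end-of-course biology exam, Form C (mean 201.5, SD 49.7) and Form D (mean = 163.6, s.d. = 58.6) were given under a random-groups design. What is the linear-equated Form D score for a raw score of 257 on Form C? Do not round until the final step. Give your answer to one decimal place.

229.0

Linear equating: y = (SD_Y/SD_X)(x − M_X) + M_Y
y = (58.6/49.7)(257 − 201.5) + 163.6
y = 1.179074 × 55.5 + 163.6 = 65.4386 + 163.6 = 229.0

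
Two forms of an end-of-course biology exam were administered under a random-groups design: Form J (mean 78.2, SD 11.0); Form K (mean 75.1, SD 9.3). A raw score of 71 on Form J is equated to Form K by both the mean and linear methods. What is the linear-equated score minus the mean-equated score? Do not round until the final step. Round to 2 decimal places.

1.11

Mean-equated: 71 + (75.1 − 78.2) = 67.90
Linear-equated: (9.3/11.0)(71 − 78.2) + 75.1 = 69.013
Difference = 69.013 − 67.90 = 1.11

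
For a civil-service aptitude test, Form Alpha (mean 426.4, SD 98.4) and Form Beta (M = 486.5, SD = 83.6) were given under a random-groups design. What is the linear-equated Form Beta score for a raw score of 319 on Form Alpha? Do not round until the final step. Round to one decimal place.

Linear equating: y = (SD_Y/SD_X)(x − M_X) + M_Y
y = (83.6/98.4)(319 − 426.4) + 486.5
y = 0.849593 × -107.4 + 486.5 = -91.2463 + 486.5 = 395.3

395.3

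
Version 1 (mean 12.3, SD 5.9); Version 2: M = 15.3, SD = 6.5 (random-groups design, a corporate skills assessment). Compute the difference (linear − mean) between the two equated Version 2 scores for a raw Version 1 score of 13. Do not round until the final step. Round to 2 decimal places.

Mean-equated: 13 + (15.3 − 12.3) = 16.00
Linear-equated: (6.5/5.9)(13 − 12.3) + 15.3 = 16.071
Difference = 16.071 − 16.00 = 0.07

0.07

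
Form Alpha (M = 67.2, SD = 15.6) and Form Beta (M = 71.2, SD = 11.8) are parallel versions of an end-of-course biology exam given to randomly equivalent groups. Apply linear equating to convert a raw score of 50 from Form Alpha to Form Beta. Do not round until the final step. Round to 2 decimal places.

Linear equating: y = (SD_Y/SD_X)(x − M_X) + M_Y
y = (11.8/15.6)(50 − 67.2) + 71.2
y = 0.756410 × -17.2 + 71.2 = -13.0103 + 71.2 = 58.19

58.19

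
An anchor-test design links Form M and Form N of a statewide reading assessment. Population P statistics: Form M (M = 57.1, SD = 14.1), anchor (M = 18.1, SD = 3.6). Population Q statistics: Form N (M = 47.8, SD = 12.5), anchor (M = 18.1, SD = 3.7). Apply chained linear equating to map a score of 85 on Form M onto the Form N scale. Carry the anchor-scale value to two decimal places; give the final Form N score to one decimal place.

71.9

Form M → anchor (Population P): v = (3.6/14.1)(85 − 57.1) + 18.1 = 25.22
anchor → Form N (Population Q): y = (12.5/3.7)(25.22 − 18.1) + 47.8 = 71.9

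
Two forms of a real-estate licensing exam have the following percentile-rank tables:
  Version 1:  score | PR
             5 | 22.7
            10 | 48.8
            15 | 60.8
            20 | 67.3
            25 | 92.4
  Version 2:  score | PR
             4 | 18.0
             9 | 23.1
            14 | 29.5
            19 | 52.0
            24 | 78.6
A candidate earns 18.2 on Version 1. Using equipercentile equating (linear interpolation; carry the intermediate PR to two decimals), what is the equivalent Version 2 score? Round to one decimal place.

PR of 18.2 on Version 1: 60.8 + (18.2 − 15)/(20 − 15) × (67.3 − 60.8) = 64.96
On Version 2, PR 64.96 falls between score 19 (PR 52.0) and 24 (PR 78.6).
Interpolate: 19 + (64.96 − 52.0)/(78.6 − 52.0) × (24 − 19) = 21.4

21.4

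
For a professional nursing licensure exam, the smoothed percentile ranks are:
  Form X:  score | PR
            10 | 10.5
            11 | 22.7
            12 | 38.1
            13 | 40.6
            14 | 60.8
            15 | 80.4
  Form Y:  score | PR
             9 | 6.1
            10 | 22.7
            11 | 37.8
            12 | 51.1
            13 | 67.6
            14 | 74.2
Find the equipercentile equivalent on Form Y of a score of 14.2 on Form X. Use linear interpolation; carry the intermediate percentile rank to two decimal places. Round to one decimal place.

12.8

PR of 14.2 on Form X: 60.8 + (14.2 − 14)/(15 − 14) × (80.4 − 60.8) = 64.72
On Form Y, PR 64.72 falls between score 12 (PR 51.1) and 13 (PR 67.6).
Interpolate: 12 + (64.72 − 51.1)/(67.6 − 51.1) × (13 − 12) = 12.8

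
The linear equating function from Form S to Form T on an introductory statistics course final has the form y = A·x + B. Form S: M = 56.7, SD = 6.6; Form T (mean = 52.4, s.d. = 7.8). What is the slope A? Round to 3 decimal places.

1.182

A = SD_Y / SD_X = 7.8 / 6.6 = 1.182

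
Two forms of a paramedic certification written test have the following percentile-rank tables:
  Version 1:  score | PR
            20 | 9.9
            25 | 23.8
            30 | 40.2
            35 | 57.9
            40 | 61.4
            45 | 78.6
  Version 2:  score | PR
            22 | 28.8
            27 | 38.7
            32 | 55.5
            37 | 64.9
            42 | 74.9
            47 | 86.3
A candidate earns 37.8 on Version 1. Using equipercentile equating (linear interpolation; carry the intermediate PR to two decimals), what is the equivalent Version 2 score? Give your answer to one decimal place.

PR of 37.8 on Version 1: 57.9 + (37.8 − 35)/(40 − 35) × (61.4 − 57.9) = 59.86
On Version 2, PR 59.86 falls between score 32 (PR 55.5) and 37 (PR 64.9).
Interpolate: 32 + (59.86 − 55.5)/(64.9 − 55.5) × (37 − 32) = 34.3

34.3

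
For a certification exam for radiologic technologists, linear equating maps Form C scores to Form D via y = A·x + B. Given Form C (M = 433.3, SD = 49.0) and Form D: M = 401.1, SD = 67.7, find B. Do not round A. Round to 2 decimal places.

A = SD_Y / SD_X = 67.7 / 49.0 = 1.381633
B = M_Y − A·M_X = 401.1 − 1.381633 × 433.3 = -197.56

-197.56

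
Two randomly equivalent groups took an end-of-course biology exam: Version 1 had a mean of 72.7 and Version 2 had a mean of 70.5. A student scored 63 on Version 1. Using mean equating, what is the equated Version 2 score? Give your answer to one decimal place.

60.8

Mean equating: y = x + (M_Y − M_X) = 63 + (70.5 − 72.7) = 60.8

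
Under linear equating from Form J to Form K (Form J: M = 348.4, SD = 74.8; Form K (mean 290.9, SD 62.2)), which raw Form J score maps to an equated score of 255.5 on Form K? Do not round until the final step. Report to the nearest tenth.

305.8

Invert y = (SD_Y/SD_X)(x − M_X) + M_Y:
x = (SD_X/SD_Y)(y − M_Y) + M_X = (74.8/62.2)(255.5 − 290.9) + 348.4
x = 1.202572 × -35.400 + 348.4 = 305.8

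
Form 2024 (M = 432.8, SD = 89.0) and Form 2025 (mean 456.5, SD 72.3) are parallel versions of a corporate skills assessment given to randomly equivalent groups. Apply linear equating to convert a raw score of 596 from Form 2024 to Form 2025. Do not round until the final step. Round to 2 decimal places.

589.08

Linear equating: y = (SD_Y/SD_X)(x − M_X) + M_Y
y = (72.3/89.0)(596 − 432.8) + 456.5
y = 0.812360 × 163.2 + 456.5 = 132.5771 + 456.5 = 589.08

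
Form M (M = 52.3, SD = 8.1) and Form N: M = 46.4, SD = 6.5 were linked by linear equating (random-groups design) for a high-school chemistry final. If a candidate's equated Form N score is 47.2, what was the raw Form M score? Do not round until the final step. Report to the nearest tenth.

Invert y = (SD_Y/SD_X)(x − M_X) + M_Y:
x = (SD_X/SD_Y)(y − M_Y) + M_X = (8.1/6.5)(47.2 − 46.4) + 52.3
x = 1.246154 × 0.800 + 52.3 = 53.3

53.3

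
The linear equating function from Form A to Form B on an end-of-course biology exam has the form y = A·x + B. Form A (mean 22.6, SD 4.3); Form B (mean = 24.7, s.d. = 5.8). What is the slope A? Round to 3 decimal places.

A = SD_Y / SD_X = 5.8 / 4.3 = 1.349

1.349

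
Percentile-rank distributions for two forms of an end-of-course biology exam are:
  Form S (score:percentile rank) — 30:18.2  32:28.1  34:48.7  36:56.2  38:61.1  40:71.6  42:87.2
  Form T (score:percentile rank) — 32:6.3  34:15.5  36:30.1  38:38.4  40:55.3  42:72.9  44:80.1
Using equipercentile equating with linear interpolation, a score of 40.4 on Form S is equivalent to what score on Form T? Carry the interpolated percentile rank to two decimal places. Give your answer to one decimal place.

42.5

PR of 40.4 on Form S: 71.6 + (40.4 − 40)/(42 − 40) × (87.2 − 71.6) = 74.72
On Form T, PR 74.72 falls between score 42 (PR 72.9) and 44 (PR 80.1).
Interpolate: 42 + (74.72 − 72.9)/(80.1 − 72.9) × (44 − 42) = 42.5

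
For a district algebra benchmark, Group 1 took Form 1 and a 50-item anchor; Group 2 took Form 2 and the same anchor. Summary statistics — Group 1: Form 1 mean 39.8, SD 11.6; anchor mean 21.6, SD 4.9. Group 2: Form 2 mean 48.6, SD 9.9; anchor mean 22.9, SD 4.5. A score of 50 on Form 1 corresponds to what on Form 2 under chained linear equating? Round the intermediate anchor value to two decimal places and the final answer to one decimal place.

55.2

Form 1 → anchor (Group 1): v = (4.9/11.6)(50 − 39.8) + 21.6 = 25.91
anchor → Form 2 (Group 2): y = (9.9/4.5)(25.91 − 22.9) + 48.6 = 55.2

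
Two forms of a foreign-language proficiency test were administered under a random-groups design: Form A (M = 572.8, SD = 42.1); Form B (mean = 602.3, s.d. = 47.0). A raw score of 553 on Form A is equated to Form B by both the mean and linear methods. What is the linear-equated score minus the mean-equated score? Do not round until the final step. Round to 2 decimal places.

-2.30

Mean-equated: 553 + (602.3 − 572.8) = 582.50
Linear-equated: (47.0/42.1)(553 − 572.8) + 602.3 = 580.195
Difference = 580.195 − 582.50 = -2.30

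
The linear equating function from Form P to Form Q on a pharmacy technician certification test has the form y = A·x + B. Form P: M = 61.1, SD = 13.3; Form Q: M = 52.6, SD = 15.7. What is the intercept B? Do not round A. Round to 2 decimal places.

A = SD_Y / SD_X = 15.7 / 13.3 = 1.180451
B = M_Y − A·M_X = 52.6 − 1.180451 × 61.1 = -19.53

-19.53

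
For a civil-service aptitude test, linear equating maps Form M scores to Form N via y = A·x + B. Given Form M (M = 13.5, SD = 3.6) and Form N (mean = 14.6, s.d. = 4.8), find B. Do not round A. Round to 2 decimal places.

-3.40

A = SD_Y / SD_X = 4.8 / 3.6 = 1.333333
B = M_Y − A·M_X = 14.6 − 1.333333 × 13.5 = -3.40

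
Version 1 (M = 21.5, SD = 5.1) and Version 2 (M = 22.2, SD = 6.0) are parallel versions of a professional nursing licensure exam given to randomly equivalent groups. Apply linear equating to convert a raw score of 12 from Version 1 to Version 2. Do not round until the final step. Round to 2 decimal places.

Linear equating: y = (SD_Y/SD_X)(x − M_X) + M_Y
y = (6.0/5.1)(12 − 21.5) + 22.2
y = 1.176471 × -9.5 + 22.2 = -11.1765 + 22.2 = 11.02

11.02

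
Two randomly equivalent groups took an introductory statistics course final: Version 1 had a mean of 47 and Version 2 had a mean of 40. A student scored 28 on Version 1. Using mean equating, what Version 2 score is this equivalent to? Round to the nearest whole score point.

Mean equating: y = x + (M_Y − M_X) = 28 + (40 − 47) = 21

21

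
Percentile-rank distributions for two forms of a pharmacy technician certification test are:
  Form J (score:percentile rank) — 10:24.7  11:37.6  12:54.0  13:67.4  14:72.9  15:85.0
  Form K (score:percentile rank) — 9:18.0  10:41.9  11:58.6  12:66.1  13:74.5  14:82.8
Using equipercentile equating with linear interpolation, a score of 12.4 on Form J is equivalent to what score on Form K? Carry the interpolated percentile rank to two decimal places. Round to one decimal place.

PR of 12.4 on Form J: 54.0 + (12.4 − 12)/(13 − 12) × (67.4 − 54.0) = 59.36
On Form K, PR 59.36 falls between score 11 (PR 58.6) and 12 (PR 66.1).
Interpolate: 11 + (59.36 − 58.6)/(66.1 − 58.6) × (12 − 11) = 11.1

11.1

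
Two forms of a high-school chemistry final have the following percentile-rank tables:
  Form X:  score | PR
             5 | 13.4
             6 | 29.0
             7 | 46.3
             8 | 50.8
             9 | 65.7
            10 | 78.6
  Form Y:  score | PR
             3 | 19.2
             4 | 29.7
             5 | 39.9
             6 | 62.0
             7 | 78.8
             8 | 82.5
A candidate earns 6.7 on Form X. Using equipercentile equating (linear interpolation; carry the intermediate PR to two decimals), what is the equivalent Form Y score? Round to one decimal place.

5.1

PR of 6.7 on Form X: 29.0 + (6.7 − 6)/(7 − 6) × (46.3 − 29.0) = 41.11
On Form Y, PR 41.11 falls between score 5 (PR 39.9) and 6 (PR 62.0).
Interpolate: 5 + (41.11 − 39.9)/(62.0 − 39.9) × (6 − 5) = 5.1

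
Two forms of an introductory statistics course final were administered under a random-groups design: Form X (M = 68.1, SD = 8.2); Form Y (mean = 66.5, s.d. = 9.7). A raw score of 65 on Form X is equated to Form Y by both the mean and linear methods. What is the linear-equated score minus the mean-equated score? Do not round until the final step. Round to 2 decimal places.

Mean-equated: 65 + (66.5 − 68.1) = 63.40
Linear-equated: (9.7/8.2)(65 − 68.1) + 66.5 = 62.833
Difference = 62.833 − 63.40 = -0.57

-0.57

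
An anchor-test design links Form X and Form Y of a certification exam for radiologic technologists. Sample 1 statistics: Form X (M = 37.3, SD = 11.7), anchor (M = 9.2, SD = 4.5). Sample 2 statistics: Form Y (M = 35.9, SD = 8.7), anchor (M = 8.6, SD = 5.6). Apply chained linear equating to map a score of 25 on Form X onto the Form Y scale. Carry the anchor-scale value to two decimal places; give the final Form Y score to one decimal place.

Form X → anchor (Sample 1): v = (4.5/11.7)(25 − 37.3) + 9.2 = 4.47
anchor → Form Y (Sample 2): y = (8.7/5.6)(4.47 − 8.6) + 35.9 = 29.5

29.5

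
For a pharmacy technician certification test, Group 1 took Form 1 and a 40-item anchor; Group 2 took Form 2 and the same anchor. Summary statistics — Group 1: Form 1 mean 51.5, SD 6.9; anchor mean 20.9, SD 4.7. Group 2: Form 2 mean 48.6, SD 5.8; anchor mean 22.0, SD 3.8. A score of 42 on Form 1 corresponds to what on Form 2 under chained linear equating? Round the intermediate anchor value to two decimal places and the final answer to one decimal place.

37.0

Form 1 → anchor (Group 1): v = (4.7/6.9)(42 − 51.5) + 20.9 = 14.43
anchor → Form 2 (Group 2): y = (5.8/3.8)(14.43 − 22.0) + 48.6 = 37.0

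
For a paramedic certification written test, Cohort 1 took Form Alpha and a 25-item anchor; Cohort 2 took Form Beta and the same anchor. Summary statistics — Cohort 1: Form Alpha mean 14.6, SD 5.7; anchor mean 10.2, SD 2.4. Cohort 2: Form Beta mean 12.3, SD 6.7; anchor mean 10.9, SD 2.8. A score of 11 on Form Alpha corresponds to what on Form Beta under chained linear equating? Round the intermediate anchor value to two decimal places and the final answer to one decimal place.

Form Alpha → anchor (Cohort 1): v = (2.4/5.7)(11 − 14.6) + 10.2 = 8.68
anchor → Form Beta (Cohort 2): y = (6.7/2.8)(8.68 − 10.9) + 12.3 = 7.0

7.0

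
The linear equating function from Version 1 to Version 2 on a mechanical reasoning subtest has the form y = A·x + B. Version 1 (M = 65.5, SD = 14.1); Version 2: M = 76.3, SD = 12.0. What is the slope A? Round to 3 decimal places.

0.851

A = SD_Y / SD_X = 12.0 / 14.1 = 0.851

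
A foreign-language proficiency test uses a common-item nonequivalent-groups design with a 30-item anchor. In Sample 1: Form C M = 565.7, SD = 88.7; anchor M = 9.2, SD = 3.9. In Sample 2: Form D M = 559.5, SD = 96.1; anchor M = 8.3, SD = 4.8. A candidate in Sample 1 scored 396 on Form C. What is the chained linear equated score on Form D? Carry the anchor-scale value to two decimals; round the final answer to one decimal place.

Form C → anchor (Sample 1): v = (3.9/88.7)(396 − 565.7) + 9.2 = 1.74
anchor → Form D (Sample 2): y = (96.1/4.8)(1.74 − 8.3) + 559.5 = 428.2

428.2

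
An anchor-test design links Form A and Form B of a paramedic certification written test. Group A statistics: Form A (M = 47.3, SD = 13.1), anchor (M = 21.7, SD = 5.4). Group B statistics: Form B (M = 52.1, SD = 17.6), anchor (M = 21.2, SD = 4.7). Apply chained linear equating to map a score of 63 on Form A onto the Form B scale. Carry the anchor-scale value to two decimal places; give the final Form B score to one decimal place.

78.2

Form A → anchor (Group A): v = (5.4/13.1)(63 − 47.3) + 21.7 = 28.17
anchor → Form B (Group B): y = (17.6/4.7)(28.17 − 21.2) + 52.1 = 78.2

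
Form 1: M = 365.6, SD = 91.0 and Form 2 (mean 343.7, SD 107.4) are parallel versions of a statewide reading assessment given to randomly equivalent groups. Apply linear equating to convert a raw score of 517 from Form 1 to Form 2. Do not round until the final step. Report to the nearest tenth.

Linear equating: y = (SD_Y/SD_X)(x − M_X) + M_Y
y = (107.4/91.0)(517 − 365.6) + 343.7
y = 1.180220 × 151.4 + 343.7 = 178.6853 + 343.7 = 522.4

522.4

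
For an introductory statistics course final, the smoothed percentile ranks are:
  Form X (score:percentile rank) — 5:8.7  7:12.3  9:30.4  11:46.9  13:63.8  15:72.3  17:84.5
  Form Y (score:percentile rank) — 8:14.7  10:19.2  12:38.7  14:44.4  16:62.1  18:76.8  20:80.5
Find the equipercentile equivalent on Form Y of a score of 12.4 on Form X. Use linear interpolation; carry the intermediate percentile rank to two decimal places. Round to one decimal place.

15.6

PR of 12.4 on Form X: 46.9 + (12.4 − 11)/(13 − 11) × (63.8 − 46.9) = 58.73
On Form Y, PR 58.73 falls between score 14 (PR 44.4) and 16 (PR 62.1).
Interpolate: 14 + (58.73 − 44.4)/(62.1 − 44.4) × (16 − 14) = 15.6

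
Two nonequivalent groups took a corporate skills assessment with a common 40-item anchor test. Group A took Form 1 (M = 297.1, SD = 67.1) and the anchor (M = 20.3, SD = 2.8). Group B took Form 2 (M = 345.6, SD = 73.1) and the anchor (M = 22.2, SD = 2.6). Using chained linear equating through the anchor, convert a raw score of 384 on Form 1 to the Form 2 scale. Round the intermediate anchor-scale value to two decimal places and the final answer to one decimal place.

394.2

Form 1 → anchor (Group A): v = (2.8/67.1)(384 − 297.1) + 20.3 = 23.93
anchor → Form 2 (Group B): y = (73.1/2.6)(23.93 − 22.2) + 345.6 = 394.2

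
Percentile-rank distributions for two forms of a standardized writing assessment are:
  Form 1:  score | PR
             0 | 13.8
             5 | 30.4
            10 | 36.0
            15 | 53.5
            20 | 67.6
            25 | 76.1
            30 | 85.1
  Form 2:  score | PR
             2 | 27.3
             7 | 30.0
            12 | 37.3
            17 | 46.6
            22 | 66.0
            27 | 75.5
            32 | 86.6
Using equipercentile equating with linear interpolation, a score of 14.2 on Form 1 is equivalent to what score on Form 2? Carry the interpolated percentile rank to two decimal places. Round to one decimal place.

PR of 14.2 on Form 1: 36.0 + (14.2 − 10)/(15 − 10) × (53.5 − 36.0) = 50.70
On Form 2, PR 50.70 falls between score 17 (PR 46.6) and 22 (PR 66.0).
Interpolate: 17 + (50.70 − 46.6)/(66.0 − 46.6) × (22 − 17) = 18.1

18.1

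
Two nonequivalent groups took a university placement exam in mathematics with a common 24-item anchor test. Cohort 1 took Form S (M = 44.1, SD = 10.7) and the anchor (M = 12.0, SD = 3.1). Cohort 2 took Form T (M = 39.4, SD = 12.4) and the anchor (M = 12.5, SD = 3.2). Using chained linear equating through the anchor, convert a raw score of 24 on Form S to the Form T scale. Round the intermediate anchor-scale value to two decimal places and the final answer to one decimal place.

Form S → anchor (Cohort 1): v = (3.1/10.7)(24 − 44.1) + 12.0 = 6.18
anchor → Form T (Cohort 2): y = (12.4/3.2)(6.18 − 12.5) + 39.4 = 14.9

14.9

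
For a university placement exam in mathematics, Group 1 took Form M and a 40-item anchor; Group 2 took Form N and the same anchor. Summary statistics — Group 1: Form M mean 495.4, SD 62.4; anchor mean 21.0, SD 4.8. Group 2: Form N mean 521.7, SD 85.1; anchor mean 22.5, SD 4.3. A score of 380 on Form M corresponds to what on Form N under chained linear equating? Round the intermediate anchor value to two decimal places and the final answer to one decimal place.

316.3

Form M → anchor (Group 1): v = (4.8/62.4)(380 − 495.4) + 21.0 = 12.12
anchor → Form N (Group 2): y = (85.1/4.3)(12.12 − 22.5) + 521.7 = 316.3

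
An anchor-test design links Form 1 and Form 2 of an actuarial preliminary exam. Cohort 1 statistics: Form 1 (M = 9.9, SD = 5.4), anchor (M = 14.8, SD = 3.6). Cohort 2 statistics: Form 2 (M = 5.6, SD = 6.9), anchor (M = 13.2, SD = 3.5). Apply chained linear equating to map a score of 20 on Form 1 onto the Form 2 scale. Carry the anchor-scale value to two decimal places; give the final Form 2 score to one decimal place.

22.0

Form 1 → anchor (Cohort 1): v = (3.6/5.4)(20 − 9.9) + 14.8 = 21.53
anchor → Form 2 (Cohort 2): y = (6.9/3.5)(21.53 − 13.2) + 5.6 = 22.0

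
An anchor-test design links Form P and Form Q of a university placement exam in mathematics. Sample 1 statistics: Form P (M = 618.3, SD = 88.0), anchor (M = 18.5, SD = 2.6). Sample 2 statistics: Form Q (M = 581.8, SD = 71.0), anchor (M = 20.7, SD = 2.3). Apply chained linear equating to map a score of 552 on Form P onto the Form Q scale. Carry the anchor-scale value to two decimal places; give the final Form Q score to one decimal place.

Form P → anchor (Sample 1): v = (2.6/88.0)(552 − 618.3) + 18.5 = 16.54
anchor → Form Q (Sample 2): y = (71.0/2.3)(16.54 − 20.7) + 581.8 = 453.4

453.4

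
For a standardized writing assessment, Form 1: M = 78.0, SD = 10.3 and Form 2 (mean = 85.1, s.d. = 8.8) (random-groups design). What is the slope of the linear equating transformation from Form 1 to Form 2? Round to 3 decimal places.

A = SD_Y / SD_X = 8.8 / 10.3 = 0.854

0.854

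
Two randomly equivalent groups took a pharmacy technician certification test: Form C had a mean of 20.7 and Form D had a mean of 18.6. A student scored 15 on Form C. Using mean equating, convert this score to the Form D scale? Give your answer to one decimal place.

12.9

Mean equating: y = x + (M_Y − M_X) = 15 + (18.6 − 20.7) = 12.9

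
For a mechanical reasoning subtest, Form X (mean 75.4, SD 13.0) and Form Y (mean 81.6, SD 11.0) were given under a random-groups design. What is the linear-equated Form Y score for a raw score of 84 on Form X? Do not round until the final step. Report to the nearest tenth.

88.9

Linear equating: y = (SD_Y/SD_X)(x − M_X) + M_Y
y = (11.0/13.0)(84 − 75.4) + 81.6
y = 0.846154 × 8.6 + 81.6 = 7.2769 + 81.6 = 88.9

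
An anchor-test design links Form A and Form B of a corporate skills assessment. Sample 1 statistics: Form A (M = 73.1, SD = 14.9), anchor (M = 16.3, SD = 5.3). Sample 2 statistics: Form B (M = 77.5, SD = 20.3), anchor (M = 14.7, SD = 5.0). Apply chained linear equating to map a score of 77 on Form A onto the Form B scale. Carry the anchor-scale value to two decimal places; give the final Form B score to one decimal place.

Form A → anchor (Sample 1): v = (5.3/14.9)(77 − 73.1) + 16.3 = 17.69
anchor → Form B (Sample 2): y = (20.3/5.0)(17.69 − 14.7) + 77.5 = 89.6

89.6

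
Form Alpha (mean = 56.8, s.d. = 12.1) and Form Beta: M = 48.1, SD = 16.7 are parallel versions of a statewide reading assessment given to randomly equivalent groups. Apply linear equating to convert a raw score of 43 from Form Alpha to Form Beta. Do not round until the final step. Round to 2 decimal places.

29.05

Linear equating: y = (SD_Y/SD_X)(x − M_X) + M_Y
y = (16.7/12.1)(43 − 56.8) + 48.1
y = 1.380165 × -13.8 + 48.1 = -19.0463 + 48.1 = 29.05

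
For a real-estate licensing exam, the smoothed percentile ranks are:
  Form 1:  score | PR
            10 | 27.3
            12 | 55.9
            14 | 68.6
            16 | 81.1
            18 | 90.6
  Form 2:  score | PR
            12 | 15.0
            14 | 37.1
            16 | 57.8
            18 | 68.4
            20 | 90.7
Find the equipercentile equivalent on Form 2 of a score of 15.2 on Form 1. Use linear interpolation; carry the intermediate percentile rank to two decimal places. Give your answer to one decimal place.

PR of 15.2 on Form 1: 68.6 + (15.2 − 14)/(16 − 14) × (81.1 − 68.6) = 76.10
On Form 2, PR 76.10 falls between score 18 (PR 68.4) and 20 (PR 90.7).
Interpolate: 18 + (76.10 − 68.4)/(90.7 − 68.4) × (20 − 18) = 18.7

18.7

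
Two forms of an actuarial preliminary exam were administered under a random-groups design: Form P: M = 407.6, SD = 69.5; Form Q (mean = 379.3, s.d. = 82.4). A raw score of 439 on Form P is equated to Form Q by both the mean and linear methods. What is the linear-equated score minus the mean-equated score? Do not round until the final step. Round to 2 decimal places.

Mean-equated: 439 + (379.3 − 407.6) = 410.70
Linear-equated: (82.4/69.5)(439 − 407.6) + 379.3 = 416.528
Difference = 416.528 − 410.70 = 5.83

5.83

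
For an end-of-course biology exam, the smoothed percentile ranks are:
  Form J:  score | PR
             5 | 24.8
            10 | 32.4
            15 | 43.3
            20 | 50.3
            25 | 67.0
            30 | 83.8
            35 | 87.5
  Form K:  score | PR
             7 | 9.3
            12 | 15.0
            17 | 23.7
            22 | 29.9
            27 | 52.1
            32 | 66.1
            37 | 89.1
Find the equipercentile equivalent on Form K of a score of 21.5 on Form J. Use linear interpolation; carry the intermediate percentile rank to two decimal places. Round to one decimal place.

28.1

PR of 21.5 on Form J: 50.3 + (21.5 − 20)/(25 − 20) × (67.0 − 50.3) = 55.31
On Form K, PR 55.31 falls between score 27 (PR 52.1) and 32 (PR 66.1).
Interpolate: 27 + (55.31 − 52.1)/(66.1 − 52.1) × (32 − 27) = 28.1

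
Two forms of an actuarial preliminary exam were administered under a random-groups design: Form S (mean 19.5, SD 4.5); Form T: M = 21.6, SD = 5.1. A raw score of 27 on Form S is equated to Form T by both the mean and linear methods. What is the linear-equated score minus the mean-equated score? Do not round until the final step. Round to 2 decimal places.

1.00

Mean-equated: 27 + (21.6 − 19.5) = 29.10
Linear-equated: (5.1/4.5)(27 − 19.5) + 21.6 = 30.100
Difference = 30.100 − 29.10 = 1.00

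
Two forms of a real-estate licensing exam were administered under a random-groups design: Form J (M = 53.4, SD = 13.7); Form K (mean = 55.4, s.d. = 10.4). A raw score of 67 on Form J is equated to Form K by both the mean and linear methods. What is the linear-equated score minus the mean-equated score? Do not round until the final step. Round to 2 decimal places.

Mean-equated: 67 + (55.4 − 53.4) = 69.00
Linear-equated: (10.4/13.7)(67 − 53.4) + 55.4 = 65.724
Difference = 65.724 − 69.00 = -3.28

-3.28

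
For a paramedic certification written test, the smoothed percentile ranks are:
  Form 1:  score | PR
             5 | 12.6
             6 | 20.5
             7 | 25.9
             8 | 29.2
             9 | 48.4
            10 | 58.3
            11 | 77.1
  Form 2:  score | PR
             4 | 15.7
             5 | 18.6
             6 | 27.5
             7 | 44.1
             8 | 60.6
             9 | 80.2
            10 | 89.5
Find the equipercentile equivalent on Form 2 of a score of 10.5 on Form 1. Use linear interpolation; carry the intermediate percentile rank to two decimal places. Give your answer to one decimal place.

8.4

PR of 10.5 on Form 1: 58.3 + (10.5 − 10)/(11 − 10) × (77.1 − 58.3) = 67.70
On Form 2, PR 67.70 falls between score 8 (PR 60.6) and 9 (PR 80.2).
Interpolate: 8 + (67.70 − 60.6)/(80.2 − 60.6) × (9 − 8) = 8.4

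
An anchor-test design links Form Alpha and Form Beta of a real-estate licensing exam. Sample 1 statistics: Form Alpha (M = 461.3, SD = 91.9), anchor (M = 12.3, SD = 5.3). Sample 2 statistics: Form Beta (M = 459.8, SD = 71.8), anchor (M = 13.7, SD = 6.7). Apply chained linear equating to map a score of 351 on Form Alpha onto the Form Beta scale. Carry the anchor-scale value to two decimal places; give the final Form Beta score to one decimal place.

376.6

Form Alpha → anchor (Sample 1): v = (5.3/91.9)(351 − 461.3) + 12.3 = 5.94
anchor → Form Beta (Sample 2): y = (71.8/6.7)(5.94 − 13.7) + 459.8 = 376.6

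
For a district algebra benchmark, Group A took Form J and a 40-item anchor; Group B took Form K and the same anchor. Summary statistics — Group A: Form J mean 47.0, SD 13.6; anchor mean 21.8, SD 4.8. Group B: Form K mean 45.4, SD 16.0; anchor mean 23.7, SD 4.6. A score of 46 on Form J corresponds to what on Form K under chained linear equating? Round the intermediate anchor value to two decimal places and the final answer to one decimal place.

37.6

Form J → anchor (Group A): v = (4.8/13.6)(46 − 47.0) + 21.8 = 21.45
anchor → Form K (Group B): y = (16.0/4.6)(21.45 − 23.7) + 45.4 = 37.6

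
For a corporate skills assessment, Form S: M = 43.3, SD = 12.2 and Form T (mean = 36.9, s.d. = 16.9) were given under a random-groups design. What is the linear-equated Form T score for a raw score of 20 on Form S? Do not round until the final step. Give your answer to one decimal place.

4.6

Linear equating: y = (SD_Y/SD_X)(x − M_X) + M_Y
y = (16.9/12.2)(20 − 43.3) + 36.9
y = 1.385246 × -23.3 + 36.9 = -32.2762 + 36.9 = 4.6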